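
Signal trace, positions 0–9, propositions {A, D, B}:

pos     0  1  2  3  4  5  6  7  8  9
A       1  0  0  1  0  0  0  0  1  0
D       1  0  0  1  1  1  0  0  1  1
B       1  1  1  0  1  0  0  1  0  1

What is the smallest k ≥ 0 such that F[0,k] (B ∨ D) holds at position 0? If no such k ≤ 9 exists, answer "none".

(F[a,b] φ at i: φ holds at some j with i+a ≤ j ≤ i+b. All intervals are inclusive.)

Scan j = 0,1,… for (B ∨ D):
  j=0: holds
First hit at j=0, so smallest k = 0-0 = 0.

0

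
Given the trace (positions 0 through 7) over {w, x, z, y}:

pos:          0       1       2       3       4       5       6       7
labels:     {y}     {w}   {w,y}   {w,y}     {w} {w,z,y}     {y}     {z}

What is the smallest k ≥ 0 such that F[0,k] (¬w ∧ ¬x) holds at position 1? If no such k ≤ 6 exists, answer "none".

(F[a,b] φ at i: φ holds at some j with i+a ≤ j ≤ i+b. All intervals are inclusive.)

Scan j = 1,2,… for (¬w ∧ ¬x):
  j=1: fails
  j=2: fails
  j=3: fails
  j=4: fails
  j=5: fails
  j=6: holds
First hit at j=6, so smallest k = 6-1 = 5.

5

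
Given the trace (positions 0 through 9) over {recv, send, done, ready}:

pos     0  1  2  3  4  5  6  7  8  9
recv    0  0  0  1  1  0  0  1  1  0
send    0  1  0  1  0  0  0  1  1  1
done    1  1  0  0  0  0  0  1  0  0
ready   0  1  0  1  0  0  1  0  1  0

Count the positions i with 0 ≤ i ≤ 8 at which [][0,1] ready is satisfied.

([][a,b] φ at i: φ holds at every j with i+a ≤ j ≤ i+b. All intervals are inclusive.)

0

Evaluate at each i in [0,8]:
  i=0: ✗ (fails at j=0)
  i=1: ✗ (fails at j=2)
  i=2: ✗ (fails at j=2)
  i=3: ✗ (fails at j=4)
  i=4: ✗ (fails at j=4)
  i=5: ✗ (fails at j=5)
  i=6: ✗ (fails at j=7)
  i=7: ✗ (fails at j=7)
  i=8: ✗ (fails at j=9)
Positions where it holds: {} → 0.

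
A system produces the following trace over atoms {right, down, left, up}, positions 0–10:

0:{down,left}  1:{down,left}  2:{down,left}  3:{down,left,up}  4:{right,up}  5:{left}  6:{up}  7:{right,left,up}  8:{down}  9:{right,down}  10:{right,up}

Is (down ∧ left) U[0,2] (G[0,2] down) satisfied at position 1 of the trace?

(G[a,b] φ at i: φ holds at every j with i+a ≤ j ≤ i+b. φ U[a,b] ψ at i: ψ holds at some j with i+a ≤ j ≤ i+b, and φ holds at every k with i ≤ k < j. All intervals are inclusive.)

Need some j in [1,3] with G[0,2] down, and (down ∧ left) at every k in [1,j-1].
  j=1: G[0,2] down holds; no prefix to check → satisfied.

Holds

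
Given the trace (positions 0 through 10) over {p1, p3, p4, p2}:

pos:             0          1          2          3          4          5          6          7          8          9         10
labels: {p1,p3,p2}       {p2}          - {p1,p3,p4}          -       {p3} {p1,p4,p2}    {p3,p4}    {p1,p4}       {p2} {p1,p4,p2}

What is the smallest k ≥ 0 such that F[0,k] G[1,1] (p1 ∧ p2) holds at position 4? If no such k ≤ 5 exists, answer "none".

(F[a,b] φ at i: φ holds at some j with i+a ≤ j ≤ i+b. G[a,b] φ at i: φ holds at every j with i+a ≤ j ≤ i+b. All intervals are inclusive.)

Scan j = 4,5,… for G[1,1] (p1 ∧ p2):
  j=4: fails
  j=5: holds
First hit at j=5, so smallest k = 5-4 = 1.

1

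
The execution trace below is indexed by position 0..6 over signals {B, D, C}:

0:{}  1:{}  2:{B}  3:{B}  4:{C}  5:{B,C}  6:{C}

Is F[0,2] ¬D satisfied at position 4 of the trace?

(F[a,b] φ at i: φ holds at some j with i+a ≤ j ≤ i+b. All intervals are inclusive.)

Check ¬D at each j in [4,6]:
  j=4: true
  j=5: true
  j=6: true
Found at j=4 → formula holds.

Yes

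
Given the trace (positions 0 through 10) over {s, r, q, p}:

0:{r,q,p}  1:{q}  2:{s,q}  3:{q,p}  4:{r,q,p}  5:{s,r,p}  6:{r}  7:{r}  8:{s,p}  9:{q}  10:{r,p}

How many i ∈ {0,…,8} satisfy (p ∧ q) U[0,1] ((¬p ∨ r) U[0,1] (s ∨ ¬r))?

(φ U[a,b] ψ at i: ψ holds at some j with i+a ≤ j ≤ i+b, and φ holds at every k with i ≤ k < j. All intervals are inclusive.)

8

Evaluate at each i in [0,8]:
  i=0: ✓ (rhs at j=0)
  i=1: ✓ (rhs at j=1)
  i=2: ✓ (rhs at j=2)
  i=3: ✓ (rhs at j=3)
  i=4: ✓ (rhs at j=4)
  i=5: ✓ (rhs at j=5)
  i=6: ✗ (lhs fails at k=6 before rhs at j=7)
  i=7: ✓ (rhs at j=7)
  i=8: ✓ (rhs at j=8)
Positions where it holds: {0, 1, 2, 3, 4, 5, 7, 8} → 8.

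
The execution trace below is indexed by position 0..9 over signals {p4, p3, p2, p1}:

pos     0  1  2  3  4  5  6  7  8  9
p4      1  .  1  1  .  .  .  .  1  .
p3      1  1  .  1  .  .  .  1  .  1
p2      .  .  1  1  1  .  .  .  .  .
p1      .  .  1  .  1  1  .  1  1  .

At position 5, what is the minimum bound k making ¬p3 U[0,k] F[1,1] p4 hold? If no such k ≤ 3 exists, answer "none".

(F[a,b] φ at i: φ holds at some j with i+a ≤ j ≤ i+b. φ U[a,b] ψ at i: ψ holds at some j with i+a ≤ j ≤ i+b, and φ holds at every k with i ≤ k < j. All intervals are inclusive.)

Need earliest j ≥ 5 with F[1,1] p4, and ¬p3 at every k in [5,j-1].
  j=5: rhs fails.
  j=6: rhs fails.
  j=7: rhs holds; lhs holds on [5,6]. k = 2.

2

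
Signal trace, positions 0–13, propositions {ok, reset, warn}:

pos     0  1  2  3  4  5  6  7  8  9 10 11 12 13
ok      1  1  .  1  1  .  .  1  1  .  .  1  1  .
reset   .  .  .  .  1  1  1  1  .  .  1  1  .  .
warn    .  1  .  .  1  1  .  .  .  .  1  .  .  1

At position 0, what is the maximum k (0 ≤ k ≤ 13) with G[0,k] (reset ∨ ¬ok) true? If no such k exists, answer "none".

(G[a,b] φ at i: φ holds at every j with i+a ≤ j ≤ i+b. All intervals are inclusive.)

none

(reset ∨ ¬ok) must hold from j=0 onward; find where it first fails.
  j=0: fails → no k works.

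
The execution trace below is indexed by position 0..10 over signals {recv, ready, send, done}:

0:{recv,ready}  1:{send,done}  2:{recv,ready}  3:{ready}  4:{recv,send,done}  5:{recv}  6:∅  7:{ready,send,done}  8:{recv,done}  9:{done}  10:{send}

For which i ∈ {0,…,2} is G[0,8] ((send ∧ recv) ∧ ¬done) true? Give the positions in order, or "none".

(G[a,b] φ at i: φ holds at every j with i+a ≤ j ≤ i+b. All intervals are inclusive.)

none

Evaluate at each i in [0,2]:
  i=0: ✗ (fails at j=0)
  i=1: ✗ (fails at j=1)
  i=2: ✗ (fails at j=2)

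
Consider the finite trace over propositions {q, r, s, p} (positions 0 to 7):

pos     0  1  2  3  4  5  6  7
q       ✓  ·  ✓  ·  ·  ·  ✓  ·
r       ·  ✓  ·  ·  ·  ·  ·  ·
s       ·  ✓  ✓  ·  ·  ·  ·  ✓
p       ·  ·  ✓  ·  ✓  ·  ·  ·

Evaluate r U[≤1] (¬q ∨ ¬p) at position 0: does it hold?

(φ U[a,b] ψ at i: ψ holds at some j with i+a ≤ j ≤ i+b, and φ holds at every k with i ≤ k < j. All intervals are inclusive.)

True

Need some j in [0,1] with (¬q ∨ ¬p), and r at every k in [0,j-1].
  j=0: (¬q ∨ ¬p) holds; no prefix to check → satisfied.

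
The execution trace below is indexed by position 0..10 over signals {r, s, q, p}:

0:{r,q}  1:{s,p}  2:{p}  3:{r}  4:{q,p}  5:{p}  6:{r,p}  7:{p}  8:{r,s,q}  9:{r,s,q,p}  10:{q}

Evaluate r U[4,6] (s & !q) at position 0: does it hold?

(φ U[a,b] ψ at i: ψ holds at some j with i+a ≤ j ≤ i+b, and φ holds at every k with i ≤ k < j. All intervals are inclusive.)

Need some j in [4,6] with (s & !q), and r at every k in [0,j-1].
  j=4: (s & !q) false.
  j=5: (s & !q) false.
  j=6: (s & !q) false.
No j in the window works → until fails.

No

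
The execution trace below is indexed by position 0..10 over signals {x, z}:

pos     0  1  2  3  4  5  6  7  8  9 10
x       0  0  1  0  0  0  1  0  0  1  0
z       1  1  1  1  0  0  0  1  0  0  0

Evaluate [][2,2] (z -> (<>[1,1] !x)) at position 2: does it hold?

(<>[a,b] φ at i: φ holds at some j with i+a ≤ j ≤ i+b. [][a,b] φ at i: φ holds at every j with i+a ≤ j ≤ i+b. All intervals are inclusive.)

Yes

Check (z -> (<>[1,1] !x)) at every j in [4,4]:
  j=4: antecedent false → ✓
All positions satisfy it → formula holds.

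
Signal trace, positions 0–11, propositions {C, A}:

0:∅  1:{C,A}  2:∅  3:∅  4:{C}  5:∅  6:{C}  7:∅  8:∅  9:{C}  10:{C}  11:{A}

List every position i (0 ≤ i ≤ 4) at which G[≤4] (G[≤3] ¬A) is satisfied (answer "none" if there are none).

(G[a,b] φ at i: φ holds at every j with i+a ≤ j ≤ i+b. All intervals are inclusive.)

2, 3

Evaluate at each i in [0,4]:
  i=0: ✗ (fails at j=0)
  i=1: ✗ (fails at j=1)
  i=2: ✓ (all of [2,6])
  i=3: ✓ (all of [3,7])
  i=4: ✗ (fails at j=8)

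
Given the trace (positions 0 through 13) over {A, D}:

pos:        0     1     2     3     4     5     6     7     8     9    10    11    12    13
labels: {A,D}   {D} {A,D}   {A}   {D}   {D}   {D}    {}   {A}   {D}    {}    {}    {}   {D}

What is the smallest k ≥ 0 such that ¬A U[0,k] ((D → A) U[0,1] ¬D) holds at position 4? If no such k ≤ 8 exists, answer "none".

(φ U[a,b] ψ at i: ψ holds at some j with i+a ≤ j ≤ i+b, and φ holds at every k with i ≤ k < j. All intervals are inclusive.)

3

Need earliest j ≥ 4 with ((D → A) U[0,1] ¬D), and ¬A at every k in [4,j-1].
  j=4: rhs fails.
  j=5: rhs fails.
  j=6: rhs fails.
  j=7: rhs holds; lhs holds on [4,6]. k = 3.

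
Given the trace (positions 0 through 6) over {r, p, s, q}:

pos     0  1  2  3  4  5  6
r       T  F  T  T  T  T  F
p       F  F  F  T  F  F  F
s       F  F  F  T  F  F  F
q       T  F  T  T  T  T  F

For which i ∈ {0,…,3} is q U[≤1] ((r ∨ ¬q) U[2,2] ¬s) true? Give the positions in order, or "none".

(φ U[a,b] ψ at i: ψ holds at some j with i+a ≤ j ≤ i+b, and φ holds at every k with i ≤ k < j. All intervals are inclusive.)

0, 2, 3

Evaluate at each i in [0,3]:
  i=0: ✓ (rhs at j=0)
  i=1: ✗ (lhs fails at k=1 before rhs at j=2)
  i=2: ✓ (rhs at j=2)
  i=3: ✓ (rhs at j=3)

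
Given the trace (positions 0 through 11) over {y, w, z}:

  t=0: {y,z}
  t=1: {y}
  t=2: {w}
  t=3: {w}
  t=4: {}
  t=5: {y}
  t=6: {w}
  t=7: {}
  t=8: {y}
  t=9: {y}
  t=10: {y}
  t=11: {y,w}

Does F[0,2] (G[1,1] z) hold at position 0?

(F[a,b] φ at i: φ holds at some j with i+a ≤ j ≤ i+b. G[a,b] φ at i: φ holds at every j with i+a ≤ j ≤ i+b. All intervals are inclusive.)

Does not hold

Check G[1,1] z at each j in [0,2]:
  j=0: fails at 1
  j=1: fails at 2
  j=2: fails at 3
No position in the window satisfies it → formula fails.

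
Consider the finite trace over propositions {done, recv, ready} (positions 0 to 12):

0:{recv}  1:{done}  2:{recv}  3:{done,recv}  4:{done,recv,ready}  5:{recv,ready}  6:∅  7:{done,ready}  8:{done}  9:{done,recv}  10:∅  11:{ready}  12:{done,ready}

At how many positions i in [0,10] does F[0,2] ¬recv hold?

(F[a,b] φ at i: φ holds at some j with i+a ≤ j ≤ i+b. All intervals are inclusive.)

9

Evaluate at each i in [0,10]:
  i=0: ✓ (witness j=1)
  i=1: ✓ (witness j=1)
  i=2: ✗ (none in [2,4])
  i=3: ✗ (none in [3,5])
  i=4: ✓ (witness j=6)
  i=5: ✓ (witness j=6)
  i=6: ✓ (witness j=6)
  i=7: ✓ (witness j=7)
  i=8: ✓ (witness j=8)
  i=9: ✓ (witness j=10)
  i=10: ✓ (witness j=10)
Positions where it holds: {0, 1, 4, 5, 6, 7, 8, 9, 10} → 9.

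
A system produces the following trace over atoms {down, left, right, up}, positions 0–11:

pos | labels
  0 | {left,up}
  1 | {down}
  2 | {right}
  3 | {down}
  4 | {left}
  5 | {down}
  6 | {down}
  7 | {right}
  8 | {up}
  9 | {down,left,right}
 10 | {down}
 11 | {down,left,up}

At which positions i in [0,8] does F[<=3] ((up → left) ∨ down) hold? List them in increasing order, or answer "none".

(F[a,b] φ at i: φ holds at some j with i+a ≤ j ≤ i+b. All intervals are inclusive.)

Evaluate at each i in [0,8]:
  i=0: ✓ (witness j=0)
  i=1: ✓ (witness j=1)
  i=2: ✓ (witness j=2)
  i=3: ✓ (witness j=3)
  i=4: ✓ (witness j=4)
  i=5: ✓ (witness j=5)
  i=6: ✓ (witness j=6)
  i=7: ✓ (witness j=7)
  i=8: ✓ (witness j=9)

0, 1, 2, 3, 4, 5, 6, 7, 8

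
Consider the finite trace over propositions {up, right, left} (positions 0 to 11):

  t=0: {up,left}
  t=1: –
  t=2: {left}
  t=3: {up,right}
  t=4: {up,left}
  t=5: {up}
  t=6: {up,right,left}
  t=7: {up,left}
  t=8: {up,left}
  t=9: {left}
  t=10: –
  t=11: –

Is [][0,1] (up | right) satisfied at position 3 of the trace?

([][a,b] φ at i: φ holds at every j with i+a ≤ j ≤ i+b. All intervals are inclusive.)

Holds

Check (up | right) at every j in [3,4]:
  j=3: true
  j=4: true
All positions satisfy it → formula holds.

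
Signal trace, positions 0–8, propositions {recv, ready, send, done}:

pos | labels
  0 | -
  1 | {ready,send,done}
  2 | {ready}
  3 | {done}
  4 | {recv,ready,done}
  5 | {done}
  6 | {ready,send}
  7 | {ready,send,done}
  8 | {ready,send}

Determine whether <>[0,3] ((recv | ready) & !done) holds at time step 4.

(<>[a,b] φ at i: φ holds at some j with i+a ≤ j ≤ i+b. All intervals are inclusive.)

Check ((recv | ready) & !done) at each j in [4,7]:
  j=4: false
  j=5: false
  j=6: true
  j=7: false
Found at j=6 → formula holds.

Yes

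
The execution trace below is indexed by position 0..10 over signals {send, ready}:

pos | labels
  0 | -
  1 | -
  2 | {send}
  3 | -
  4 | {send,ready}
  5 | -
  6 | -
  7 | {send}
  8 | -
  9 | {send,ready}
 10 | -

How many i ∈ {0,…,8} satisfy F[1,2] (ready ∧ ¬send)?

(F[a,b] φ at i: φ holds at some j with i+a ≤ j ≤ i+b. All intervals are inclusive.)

0

Evaluate at each i in [0,8]:
  i=0: ✗ (none in [1,2])
  i=1: ✗ (none in [2,3])
  i=2: ✗ (none in [3,4])
  i=3: ✗ (none in [4,5])
  i=4: ✗ (none in [5,6])
  i=5: ✗ (none in [6,7])
  i=6: ✗ (none in [7,8])
  i=7: ✗ (none in [8,9])
  i=8: ✗ (none in [9,10])
Positions where it holds: {} → 0.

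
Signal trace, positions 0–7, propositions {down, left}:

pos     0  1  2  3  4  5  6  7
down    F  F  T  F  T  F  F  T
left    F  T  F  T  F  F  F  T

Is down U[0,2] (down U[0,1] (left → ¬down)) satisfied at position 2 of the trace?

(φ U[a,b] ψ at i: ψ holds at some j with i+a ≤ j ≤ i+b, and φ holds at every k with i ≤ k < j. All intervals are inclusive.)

Need some j in [2,4] with (down U[0,1] (left → ¬down)), and down at every k in [2,j-1].
  j=2: (down U[0,1] (left → ¬down)) holds; no prefix to check → satisfied.

Yes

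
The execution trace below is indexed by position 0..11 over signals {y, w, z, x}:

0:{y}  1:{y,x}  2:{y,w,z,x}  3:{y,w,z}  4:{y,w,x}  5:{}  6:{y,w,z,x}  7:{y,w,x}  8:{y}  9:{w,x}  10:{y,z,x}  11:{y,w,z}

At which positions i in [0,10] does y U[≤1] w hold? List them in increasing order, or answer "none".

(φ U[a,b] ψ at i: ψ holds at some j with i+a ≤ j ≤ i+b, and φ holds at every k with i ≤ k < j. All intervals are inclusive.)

Evaluate at each i in [0,10]:
  i=0: ✗ (no rhs in [0,1])
  i=1: ✓ (rhs at j=2; lhs holds on [1,1])
  i=2: ✓ (rhs at j=2)
  i=3: ✓ (rhs at j=3)
  i=4: ✓ (rhs at j=4)
  i=5: ✗ (lhs fails at k=5 before rhs at j=6)
  i=6: ✓ (rhs at j=6)
  i=7: ✓ (rhs at j=7)
  i=8: ✓ (rhs at j=9; lhs holds on [8,8])
  i=9: ✓ (rhs at j=9)
  i=10: ✓ (rhs at j=11; lhs holds on [10,10])

1, 2, 3, 4, 6, 7, 8, 9, 10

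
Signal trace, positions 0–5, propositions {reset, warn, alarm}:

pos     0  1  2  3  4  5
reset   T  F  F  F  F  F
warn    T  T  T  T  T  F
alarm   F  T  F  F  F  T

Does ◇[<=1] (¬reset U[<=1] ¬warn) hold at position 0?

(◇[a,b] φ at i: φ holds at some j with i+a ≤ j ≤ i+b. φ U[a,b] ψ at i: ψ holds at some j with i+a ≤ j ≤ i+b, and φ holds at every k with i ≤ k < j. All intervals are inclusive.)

No

Check (¬reset U[<=1] ¬warn) at each j in [0,1]:
  j=0: fails
  j=1: fails
No position in the window satisfies it → formula fails.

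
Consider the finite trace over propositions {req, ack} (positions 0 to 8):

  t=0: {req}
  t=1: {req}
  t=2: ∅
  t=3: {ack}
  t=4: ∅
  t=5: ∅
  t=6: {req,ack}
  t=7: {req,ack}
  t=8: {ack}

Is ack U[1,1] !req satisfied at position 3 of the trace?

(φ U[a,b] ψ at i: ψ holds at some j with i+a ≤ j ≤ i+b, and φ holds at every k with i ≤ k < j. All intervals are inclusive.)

True

Need some j in [4,4] with !req, and ack at every k in [3,j-1].
  j=4: !req holds; ack holds at every k in [3,3] → satisfied.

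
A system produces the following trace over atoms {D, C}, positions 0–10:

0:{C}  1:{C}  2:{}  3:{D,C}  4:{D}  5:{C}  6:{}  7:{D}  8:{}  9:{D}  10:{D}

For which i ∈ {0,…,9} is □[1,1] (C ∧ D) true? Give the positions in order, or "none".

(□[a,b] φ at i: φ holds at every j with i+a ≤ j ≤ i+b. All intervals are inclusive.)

Evaluate at each i in [0,9]:
  i=0: ✗ (fails at j=1)
  i=1: ✗ (fails at j=2)
  i=2: ✓ (all of [3,3])
  i=3: ✗ (fails at j=4)
  i=4: ✗ (fails at j=5)
  i=5: ✗ (fails at j=6)
  i=6: ✗ (fails at j=7)
  i=7: ✗ (fails at j=8)
  i=8: ✗ (fails at j=9)
  i=9: ✗ (fails at j=10)

2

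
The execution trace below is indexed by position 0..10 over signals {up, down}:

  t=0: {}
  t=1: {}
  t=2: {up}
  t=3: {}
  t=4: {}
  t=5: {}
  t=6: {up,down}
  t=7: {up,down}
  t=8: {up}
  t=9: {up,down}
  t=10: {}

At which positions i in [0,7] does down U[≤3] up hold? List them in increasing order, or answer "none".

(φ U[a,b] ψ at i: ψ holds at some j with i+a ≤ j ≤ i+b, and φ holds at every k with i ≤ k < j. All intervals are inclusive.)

Evaluate at each i in [0,7]:
  i=0: ✗ (lhs fails at k=0 before rhs at j=2)
  i=1: ✗ (lhs fails at k=1 before rhs at j=2)
  i=2: ✓ (rhs at j=2)
  i=3: ✗ (lhs fails at k=3 before rhs at j=6)
  i=4: ✗ (lhs fails at k=4 before rhs at j=6)
  i=5: ✗ (lhs fails at k=5 before rhs at j=6)
  i=6: ✓ (rhs at j=6)
  i=7: ✓ (rhs at j=7)

2, 6, 7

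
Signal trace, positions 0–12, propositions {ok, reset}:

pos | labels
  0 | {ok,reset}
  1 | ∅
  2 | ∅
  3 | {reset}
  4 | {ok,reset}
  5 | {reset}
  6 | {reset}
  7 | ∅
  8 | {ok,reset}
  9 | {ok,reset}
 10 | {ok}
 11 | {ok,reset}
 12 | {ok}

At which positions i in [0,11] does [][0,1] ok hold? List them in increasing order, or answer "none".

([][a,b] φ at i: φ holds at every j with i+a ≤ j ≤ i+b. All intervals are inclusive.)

8, 9, 10, 11

Evaluate at each i in [0,11]:
  i=0: ✗ (fails at j=1)
  i=1: ✗ (fails at j=1)
  i=2: ✗ (fails at j=2)
  i=3: ✗ (fails at j=3)
  i=4: ✗ (fails at j=5)
  i=5: ✗ (fails at j=5)
  i=6: ✗ (fails at j=6)
  i=7: ✗ (fails at j=7)
  i=8: ✓ (all of [8,9])
  i=9: ✓ (all of [9,10])
  i=10: ✓ (all of [10,11])
  i=11: ✓ (all of [11,12])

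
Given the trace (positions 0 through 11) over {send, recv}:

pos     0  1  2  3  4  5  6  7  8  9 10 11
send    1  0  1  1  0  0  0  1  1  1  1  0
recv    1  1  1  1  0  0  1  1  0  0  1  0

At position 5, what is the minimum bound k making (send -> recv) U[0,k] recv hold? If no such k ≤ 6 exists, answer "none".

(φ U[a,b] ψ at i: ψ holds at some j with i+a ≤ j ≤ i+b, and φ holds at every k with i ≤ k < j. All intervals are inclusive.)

Need earliest j ≥ 5 with recv, and (send -> recv) at every k in [5,j-1].
  j=5: rhs fails.
  j=6: rhs holds; lhs holds on [5,5]. k = 1.

1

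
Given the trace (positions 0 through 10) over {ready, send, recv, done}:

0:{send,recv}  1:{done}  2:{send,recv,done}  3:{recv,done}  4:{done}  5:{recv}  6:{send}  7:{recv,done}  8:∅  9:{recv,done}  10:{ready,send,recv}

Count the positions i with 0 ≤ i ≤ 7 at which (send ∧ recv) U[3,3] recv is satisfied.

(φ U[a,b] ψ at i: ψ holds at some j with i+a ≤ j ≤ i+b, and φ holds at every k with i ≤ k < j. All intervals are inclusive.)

0

Evaluate at each i in [0,7]:
  i=0: ✗ (lhs fails at k=1 before rhs at j=3)
  i=1: ✗ (no rhs in [4,4])
  i=2: ✗ (lhs fails at k=3 before rhs at j=5)
  i=3: ✗ (no rhs in [6,6])
  i=4: ✗ (lhs fails at k=4 before rhs at j=7)
  i=5: ✗ (no rhs in [8,8])
  i=6: ✗ (lhs fails at k=6 before rhs at j=9)
  i=7: ✗ (lhs fails at k=7 before rhs at j=10)
Positions where it holds: {} → 0.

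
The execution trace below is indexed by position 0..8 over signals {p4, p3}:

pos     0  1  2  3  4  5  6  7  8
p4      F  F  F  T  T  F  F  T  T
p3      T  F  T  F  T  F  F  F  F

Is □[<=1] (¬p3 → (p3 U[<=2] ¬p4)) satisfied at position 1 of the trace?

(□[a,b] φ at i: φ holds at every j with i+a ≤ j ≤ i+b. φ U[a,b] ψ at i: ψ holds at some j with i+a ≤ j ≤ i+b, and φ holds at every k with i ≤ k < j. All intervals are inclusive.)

True

Check (¬p3 → (p3 U[<=2] ¬p4)) at every j in [1,2]:
  j=1: antecedent true; consequent holds → ✓
  j=2: antecedent false → ✓
All positions satisfy it → formula holds.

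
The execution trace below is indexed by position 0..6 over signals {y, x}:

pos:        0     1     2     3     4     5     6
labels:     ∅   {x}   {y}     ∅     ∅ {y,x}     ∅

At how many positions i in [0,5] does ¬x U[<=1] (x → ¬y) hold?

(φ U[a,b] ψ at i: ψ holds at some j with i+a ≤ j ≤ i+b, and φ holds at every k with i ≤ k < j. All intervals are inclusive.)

5

Evaluate at each i in [0,5]:
  i=0: ✓ (rhs at j=0)
  i=1: ✓ (rhs at j=1)
  i=2: ✓ (rhs at j=2)
  i=3: ✓ (rhs at j=3)
  i=4: ✓ (rhs at j=4)
  i=5: ✗ (lhs fails at k=5 before rhs at j=6)
Positions where it holds: {0, 1, 2, 3, 4} → 5.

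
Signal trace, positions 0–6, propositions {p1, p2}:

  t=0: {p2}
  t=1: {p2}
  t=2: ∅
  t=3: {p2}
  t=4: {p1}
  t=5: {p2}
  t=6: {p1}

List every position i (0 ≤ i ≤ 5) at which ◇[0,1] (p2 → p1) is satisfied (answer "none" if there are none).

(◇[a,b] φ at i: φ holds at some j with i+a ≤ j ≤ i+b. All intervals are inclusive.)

Evaluate at each i in [0,5]:
  i=0: ✗ (none in [0,1])
  i=1: ✓ (witness j=2)
  i=2: ✓ (witness j=2)
  i=3: ✓ (witness j=4)
  i=4: ✓ (witness j=4)
  i=5: ✓ (witness j=6)

1, 2, 3, 4, 5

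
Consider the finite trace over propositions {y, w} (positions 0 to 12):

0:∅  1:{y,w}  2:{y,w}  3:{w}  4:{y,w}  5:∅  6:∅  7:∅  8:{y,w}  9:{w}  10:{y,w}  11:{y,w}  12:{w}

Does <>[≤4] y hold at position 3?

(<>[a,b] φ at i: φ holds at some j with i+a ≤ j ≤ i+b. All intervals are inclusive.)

True

Check y at each j in [3,7]:
  j=3: false
  j=4: true
  j=5: false
  j=6: false
  j=7: false
Found at j=4 → formula holds.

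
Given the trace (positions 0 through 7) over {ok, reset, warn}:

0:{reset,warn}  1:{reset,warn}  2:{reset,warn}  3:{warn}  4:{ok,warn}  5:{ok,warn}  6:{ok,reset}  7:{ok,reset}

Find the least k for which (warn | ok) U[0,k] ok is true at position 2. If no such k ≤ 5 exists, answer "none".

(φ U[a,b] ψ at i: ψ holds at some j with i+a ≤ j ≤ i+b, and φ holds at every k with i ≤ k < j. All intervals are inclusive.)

2

Need earliest j ≥ 2 with ok, and (warn | ok) at every k in [2,j-1].
  j=2: rhs fails.
  j=3: rhs fails.
  j=4: rhs holds; lhs holds on [2,3]. k = 2.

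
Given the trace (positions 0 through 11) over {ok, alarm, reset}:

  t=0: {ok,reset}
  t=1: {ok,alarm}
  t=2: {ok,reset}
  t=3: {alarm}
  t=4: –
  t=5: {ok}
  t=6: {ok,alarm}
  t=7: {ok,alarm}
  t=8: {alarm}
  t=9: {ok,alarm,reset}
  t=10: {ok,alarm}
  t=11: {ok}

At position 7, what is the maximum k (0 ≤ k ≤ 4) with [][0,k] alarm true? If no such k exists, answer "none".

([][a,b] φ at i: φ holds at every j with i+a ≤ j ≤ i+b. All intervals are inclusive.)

alarm must hold from j=7 onward; find where it first fails.
  j=7: holds
  j=8: holds
  j=9: holds
  j=10: holds
  j=11: fails
Holds on [7,10], so largest k = 3.

3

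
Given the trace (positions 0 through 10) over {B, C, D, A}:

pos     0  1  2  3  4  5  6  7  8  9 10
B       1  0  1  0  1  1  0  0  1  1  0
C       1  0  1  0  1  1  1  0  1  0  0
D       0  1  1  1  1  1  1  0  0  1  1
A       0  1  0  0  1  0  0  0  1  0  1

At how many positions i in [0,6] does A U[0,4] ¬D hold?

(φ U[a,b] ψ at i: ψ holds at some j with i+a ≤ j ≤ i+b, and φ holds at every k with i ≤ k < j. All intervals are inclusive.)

Evaluate at each i in [0,6]:
  i=0: ✓ (rhs at j=0)
  i=1: ✗ (no rhs in [1,5])
  i=2: ✗ (no rhs in [2,6])
  i=3: ✗ (lhs fails at k=3 before rhs at j=7)
  i=4: ✗ (lhs fails at k=5 before rhs at j=7)
  i=5: ✗ (lhs fails at k=5 before rhs at j=7)
  i=6: ✗ (lhs fails at k=6 before rhs at j=7)
Positions where it holds: {0} → 1.

1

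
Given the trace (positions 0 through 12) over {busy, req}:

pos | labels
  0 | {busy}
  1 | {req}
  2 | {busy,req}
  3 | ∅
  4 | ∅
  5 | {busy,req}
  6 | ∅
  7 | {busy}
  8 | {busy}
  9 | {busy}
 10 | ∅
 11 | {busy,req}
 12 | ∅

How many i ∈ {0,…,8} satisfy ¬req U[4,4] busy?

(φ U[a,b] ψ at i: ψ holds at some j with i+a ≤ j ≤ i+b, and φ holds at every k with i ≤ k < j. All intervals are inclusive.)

Evaluate at each i in [0,8]:
  i=0: ✗ (no rhs in [4,4])
  i=1: ✗ (lhs fails at k=1 before rhs at j=5)
  i=2: ✗ (no rhs in [6,6])
  i=3: ✗ (lhs fails at k=5 before rhs at j=7)
  i=4: ✗ (lhs fails at k=5 before rhs at j=8)
  i=5: ✗ (lhs fails at k=5 before rhs at j=9)
  i=6: ✗ (no rhs in [10,10])
  i=7: ✓ (rhs at j=11; lhs holds on [7,10])
  i=8: ✗ (no rhs in [12,12])
Positions where it holds: {7} → 1.

1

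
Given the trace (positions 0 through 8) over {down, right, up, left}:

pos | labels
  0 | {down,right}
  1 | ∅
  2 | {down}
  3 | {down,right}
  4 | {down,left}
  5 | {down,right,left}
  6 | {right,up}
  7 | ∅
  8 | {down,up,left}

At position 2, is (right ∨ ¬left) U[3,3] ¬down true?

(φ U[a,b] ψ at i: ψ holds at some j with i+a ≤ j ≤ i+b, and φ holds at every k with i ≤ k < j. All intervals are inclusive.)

Need some j in [5,5] with ¬down, and (right ∨ ¬left) at every k in [2,j-1].
  j=5: ¬down false.
No j in the window works → until fails.

Does not hold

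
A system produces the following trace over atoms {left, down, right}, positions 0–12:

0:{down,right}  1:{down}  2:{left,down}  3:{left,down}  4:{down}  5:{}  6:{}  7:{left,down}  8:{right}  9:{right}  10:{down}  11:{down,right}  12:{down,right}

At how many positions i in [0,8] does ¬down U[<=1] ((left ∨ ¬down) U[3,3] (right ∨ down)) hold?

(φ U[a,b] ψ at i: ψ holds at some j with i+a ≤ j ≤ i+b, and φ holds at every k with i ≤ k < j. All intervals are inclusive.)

Evaluate at each i in [0,8]:
  i=0: ✗ (no rhs in [0,1])
  i=1: ✗ (no rhs in [1,2])
  i=2: ✗ (no rhs in [2,3])
  i=3: ✗ (no rhs in [3,4])
  i=4: ✗ (lhs fails at k=4 before rhs at j=5)
  i=5: ✓ (rhs at j=5)
  i=6: ✓ (rhs at j=6)
  i=7: ✓ (rhs at j=7)
  i=8: ✗ (no rhs in [8,9])
Positions where it holds: {5, 6, 7} → 3.

3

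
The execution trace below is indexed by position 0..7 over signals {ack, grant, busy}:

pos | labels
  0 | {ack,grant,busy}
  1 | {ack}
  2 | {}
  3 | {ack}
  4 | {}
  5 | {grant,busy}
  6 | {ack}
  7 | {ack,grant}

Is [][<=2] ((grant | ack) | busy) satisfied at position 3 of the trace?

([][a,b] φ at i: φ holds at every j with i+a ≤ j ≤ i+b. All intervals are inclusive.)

Check ((grant | ack) | busy) at every j in [3,5]:
  j=3: true
  j=4: false
  j=5: true
Fails at j=4 → formula fails.

No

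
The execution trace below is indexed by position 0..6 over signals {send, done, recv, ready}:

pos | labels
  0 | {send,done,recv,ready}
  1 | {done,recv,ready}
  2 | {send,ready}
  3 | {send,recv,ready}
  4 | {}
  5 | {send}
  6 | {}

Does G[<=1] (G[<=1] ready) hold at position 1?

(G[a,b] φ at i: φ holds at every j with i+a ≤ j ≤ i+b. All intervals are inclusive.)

Check G[<=1] ready at every j in [1,2]:
  j=1: holds on [1,2]
  j=2: holds on [2,3]
All positions satisfy it → formula holds.

Holds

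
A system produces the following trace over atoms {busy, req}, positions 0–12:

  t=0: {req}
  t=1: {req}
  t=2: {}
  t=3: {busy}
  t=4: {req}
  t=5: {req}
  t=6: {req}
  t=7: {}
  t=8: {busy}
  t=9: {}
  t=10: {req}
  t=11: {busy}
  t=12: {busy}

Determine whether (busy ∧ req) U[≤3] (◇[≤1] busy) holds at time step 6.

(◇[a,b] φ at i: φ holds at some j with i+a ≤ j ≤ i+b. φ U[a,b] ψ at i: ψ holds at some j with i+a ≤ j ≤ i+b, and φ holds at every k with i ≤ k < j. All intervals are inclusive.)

Need some j in [6,9] with ◇[≤1] busy, and (busy ∧ req) at every k in [6,j-1].
  j=6: ◇[≤1] busy — fails (none in [6,7]).
  j=7: ◇[≤1] busy holds, but (busy ∧ req) fails at k=6 → not this j.
  j=8: ◇[≤1] busy holds, but (busy ∧ req) fails at k=6 → not this j.
  j=9: ◇[≤1] busy — fails (none in [9,10]).
No j in the window works → until fails.

False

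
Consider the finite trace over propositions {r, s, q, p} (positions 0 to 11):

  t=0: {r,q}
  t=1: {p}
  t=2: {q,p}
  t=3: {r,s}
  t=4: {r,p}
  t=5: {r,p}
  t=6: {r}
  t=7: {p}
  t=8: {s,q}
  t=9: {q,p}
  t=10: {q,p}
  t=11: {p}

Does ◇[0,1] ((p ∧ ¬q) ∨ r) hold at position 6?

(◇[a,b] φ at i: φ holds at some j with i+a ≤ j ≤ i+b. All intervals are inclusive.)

True

Check ((p ∧ ¬q) ∨ r) at each j in [6,7]:
  j=6: true
  j=7: true
Found at j=6 → formula holds.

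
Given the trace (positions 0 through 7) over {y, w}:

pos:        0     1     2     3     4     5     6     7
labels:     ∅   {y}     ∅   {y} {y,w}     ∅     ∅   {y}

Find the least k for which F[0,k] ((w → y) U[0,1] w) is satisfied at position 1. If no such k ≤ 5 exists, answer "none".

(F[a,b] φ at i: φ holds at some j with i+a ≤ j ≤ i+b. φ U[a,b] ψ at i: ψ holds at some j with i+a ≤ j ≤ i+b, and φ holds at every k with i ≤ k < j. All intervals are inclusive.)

Scan j = 1,2,… for ((w → y) U[0,1] w):
  j=1: fails
  j=2: fails
  j=3: holds
First hit at j=3, so smallest k = 3-1 = 2.

2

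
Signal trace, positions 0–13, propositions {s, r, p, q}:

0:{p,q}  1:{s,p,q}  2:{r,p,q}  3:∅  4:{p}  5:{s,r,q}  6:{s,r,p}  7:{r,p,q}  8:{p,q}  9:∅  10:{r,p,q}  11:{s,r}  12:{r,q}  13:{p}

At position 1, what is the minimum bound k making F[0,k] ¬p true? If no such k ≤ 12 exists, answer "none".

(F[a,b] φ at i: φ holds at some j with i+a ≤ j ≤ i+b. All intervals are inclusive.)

Scan j = 1,2,… for ¬p:
  j=1: fails
  j=2: fails
  j=3: holds
First hit at j=3, so smallest k = 3-1 = 2.

2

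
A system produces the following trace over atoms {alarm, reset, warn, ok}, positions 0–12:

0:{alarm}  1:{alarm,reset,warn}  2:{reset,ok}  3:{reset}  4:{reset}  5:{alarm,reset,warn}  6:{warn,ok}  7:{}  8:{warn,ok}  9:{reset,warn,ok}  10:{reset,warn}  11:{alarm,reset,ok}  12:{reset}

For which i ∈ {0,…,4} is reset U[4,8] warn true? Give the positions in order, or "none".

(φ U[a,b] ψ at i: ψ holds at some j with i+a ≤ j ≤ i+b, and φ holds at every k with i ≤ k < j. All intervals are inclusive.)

Evaluate at each i in [0,4]:
  i=0: ✗ (lhs fails at k=0 before rhs at j=5)
  i=1: ✓ (rhs at j=5; lhs holds on [1,4])
  i=2: ✓ (rhs at j=6; lhs holds on [2,5])
  i=3: ✗ (lhs fails at k=6 before rhs at j=8)
  i=4: ✗ (lhs fails at k=6 before rhs at j=8)

1, 2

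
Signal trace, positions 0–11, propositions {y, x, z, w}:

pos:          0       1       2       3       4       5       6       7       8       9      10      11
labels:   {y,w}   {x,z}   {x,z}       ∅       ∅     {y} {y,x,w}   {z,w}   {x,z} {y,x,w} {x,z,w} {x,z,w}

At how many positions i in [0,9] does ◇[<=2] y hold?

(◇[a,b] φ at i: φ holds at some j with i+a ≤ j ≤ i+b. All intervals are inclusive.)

Evaluate at each i in [0,9]:
  i=0: ✓ (witness j=0)
  i=1: ✗ (none in [1,3])
  i=2: ✗ (none in [2,4])
  i=3: ✓ (witness j=5)
  i=4: ✓ (witness j=5)
  i=5: ✓ (witness j=5)
  i=6: ✓ (witness j=6)
  i=7: ✓ (witness j=9)
  i=8: ✓ (witness j=9)
  i=9: ✓ (witness j=9)
Positions where it holds: {0, 3, 4, 5, 6, 7, 8, 9} → 8.

8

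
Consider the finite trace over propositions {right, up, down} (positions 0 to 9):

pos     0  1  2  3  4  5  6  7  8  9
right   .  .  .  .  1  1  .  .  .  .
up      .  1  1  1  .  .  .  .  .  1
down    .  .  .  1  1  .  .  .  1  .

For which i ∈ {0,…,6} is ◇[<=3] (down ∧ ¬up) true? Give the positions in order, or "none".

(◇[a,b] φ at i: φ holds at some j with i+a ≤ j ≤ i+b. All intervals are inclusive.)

1, 2, 3, 4, 5, 6

Evaluate at each i in [0,6]:
  i=0: ✗ (none in [0,3])
  i=1: ✓ (witness j=4)
  i=2: ✓ (witness j=4)
  i=3: ✓ (witness j=4)
  i=4: ✓ (witness j=4)
  i=5: ✓ (witness j=8)
  i=6: ✓ (witness j=8)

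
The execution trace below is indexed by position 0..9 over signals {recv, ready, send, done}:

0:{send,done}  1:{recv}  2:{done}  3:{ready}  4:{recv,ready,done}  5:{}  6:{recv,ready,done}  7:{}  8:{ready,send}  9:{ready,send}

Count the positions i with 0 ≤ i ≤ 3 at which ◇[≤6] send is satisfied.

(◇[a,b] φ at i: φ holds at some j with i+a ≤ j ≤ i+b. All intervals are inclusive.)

Evaluate at each i in [0,3]:
  i=0: ✓ (witness j=0)
  i=1: ✗ (none in [1,7])
  i=2: ✓ (witness j=8)
  i=3: ✓ (witness j=8)
Positions where it holds: {0, 2, 3} → 3.

3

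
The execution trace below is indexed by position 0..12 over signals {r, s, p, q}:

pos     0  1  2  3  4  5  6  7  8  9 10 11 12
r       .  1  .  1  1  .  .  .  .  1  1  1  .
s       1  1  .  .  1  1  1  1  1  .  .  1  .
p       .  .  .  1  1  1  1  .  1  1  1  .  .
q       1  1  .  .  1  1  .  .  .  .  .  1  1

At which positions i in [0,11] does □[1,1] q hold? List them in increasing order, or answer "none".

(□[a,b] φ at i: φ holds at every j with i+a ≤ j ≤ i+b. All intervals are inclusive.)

0, 3, 4, 10, 11

Evaluate at each i in [0,11]:
  i=0: ✓ (all of [1,1])
  i=1: ✗ (fails at j=2)
  i=2: ✗ (fails at j=3)
  i=3: ✓ (all of [4,4])
  i=4: ✓ (all of [5,5])
  i=5: ✗ (fails at j=6)
  i=6: ✗ (fails at j=7)
  i=7: ✗ (fails at j=8)
  i=8: ✗ (fails at j=9)
  i=9: ✗ (fails at j=10)
  i=10: ✓ (all of [11,11])
  i=11: ✓ (all of [12,12])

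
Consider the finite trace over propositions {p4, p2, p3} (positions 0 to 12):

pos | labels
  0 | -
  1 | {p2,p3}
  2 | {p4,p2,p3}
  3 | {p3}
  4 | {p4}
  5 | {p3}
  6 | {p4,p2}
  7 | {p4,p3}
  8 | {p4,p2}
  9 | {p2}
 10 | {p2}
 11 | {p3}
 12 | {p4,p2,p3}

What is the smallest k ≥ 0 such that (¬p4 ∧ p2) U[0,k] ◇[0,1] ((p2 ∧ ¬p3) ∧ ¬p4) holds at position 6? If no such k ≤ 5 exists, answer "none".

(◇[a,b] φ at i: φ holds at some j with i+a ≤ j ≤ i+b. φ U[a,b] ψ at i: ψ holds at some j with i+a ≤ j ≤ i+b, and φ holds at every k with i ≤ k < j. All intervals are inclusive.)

Need earliest j ≥ 6 with ◇[0,1] ((p2 ∧ ¬p3) ∧ ¬p4), and (¬p4 ∧ p2) at every k in [6,j-1].
  j=6: rhs fails.
  j=7: rhs fails.
  j=8: rhs holds but lhs fails at k=6.
  j=9: rhs holds but lhs fails at k=6.
  j=10: rhs holds but lhs fails at k=6.
  j=11: rhs fails.
No witness within the range → none.

none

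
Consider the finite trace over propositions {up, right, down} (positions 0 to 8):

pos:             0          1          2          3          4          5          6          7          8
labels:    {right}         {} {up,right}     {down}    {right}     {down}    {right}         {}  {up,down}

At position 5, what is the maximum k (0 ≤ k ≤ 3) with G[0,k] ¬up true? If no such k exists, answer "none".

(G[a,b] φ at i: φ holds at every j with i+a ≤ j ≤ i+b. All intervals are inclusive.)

2

¬up must hold from j=5 onward; find where it first fails.
  j=5: holds
  j=6: holds
  j=7: holds
  j=8: fails
Holds on [5,7], so largest k = 2.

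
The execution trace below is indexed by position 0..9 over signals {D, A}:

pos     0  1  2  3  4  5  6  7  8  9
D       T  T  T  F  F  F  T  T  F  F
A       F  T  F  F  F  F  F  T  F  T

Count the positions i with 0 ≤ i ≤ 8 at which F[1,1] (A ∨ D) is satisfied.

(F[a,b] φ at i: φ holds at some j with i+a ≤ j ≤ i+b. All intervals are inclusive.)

Evaluate at each i in [0,8]:
  i=0: ✓ (witness j=1)
  i=1: ✓ (witness j=2)
  i=2: ✗ (none in [3,3])
  i=3: ✗ (none in [4,4])
  i=4: ✗ (none in [5,5])
  i=5: ✓ (witness j=6)
  i=6: ✓ (witness j=7)
  i=7: ✗ (none in [8,8])
  i=8: ✓ (witness j=9)
Positions where it holds: {0, 1, 5, 6, 8} → 5.

5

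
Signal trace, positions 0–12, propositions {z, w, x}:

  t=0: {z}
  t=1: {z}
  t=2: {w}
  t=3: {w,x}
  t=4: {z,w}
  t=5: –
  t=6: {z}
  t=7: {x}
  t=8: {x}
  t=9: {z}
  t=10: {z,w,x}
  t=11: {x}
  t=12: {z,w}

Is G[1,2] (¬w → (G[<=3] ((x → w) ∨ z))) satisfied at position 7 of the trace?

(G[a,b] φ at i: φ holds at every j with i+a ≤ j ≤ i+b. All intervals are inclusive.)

Check (¬w → (G[<=3] ((x → w) ∨ z))) at every j in [8,9]:
  j=8: antecedent true; consequent fails at 8 → ✗
  j=9: antecedent true; consequent fails at 11 → ✗
Fails at j=8 → formula fails.

Does not hold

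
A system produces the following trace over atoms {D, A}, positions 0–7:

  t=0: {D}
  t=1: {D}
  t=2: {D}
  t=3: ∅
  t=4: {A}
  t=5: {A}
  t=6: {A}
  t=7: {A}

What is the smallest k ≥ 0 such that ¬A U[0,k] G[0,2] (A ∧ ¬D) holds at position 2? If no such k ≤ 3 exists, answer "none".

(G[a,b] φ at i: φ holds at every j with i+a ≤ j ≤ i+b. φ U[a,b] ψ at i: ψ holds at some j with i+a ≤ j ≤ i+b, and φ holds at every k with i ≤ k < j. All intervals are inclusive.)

Need earliest j ≥ 2 with G[0,2] (A ∧ ¬D), and ¬A at every k in [2,j-1].
  j=2: rhs fails.
  j=3: rhs fails.
  j=4: rhs holds; lhs holds on [2,3]. k = 2.

2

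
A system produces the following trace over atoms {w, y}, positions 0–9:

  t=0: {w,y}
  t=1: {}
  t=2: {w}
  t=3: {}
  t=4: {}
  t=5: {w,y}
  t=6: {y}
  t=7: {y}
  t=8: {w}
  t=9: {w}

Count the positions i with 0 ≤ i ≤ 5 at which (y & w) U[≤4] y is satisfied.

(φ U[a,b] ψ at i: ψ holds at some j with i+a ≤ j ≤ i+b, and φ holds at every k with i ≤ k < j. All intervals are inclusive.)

2

Evaluate at each i in [0,5]:
  i=0: ✓ (rhs at j=0)
  i=1: ✗ (lhs fails at k=1 before rhs at j=5)
  i=2: ✗ (lhs fails at k=2 before rhs at j=5)
  i=3: ✗ (lhs fails at k=3 before rhs at j=5)
  i=4: ✗ (lhs fails at k=4 before rhs at j=5)
  i=5: ✓ (rhs at j=5)
Positions where it holds: {0, 5} → 2.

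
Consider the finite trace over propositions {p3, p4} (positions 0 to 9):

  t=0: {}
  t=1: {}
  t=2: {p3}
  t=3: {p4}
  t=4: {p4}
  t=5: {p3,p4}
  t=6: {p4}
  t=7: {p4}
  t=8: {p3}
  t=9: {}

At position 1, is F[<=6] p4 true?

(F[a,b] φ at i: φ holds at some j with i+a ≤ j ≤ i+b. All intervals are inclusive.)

True

Check p4 at each j in [1,7]:
  j=1: false
  j=2: false
  j=3: true
  j=4: true
  j=5: true
  j=6: true
  j=7: true
Found at j=3 → formula holds.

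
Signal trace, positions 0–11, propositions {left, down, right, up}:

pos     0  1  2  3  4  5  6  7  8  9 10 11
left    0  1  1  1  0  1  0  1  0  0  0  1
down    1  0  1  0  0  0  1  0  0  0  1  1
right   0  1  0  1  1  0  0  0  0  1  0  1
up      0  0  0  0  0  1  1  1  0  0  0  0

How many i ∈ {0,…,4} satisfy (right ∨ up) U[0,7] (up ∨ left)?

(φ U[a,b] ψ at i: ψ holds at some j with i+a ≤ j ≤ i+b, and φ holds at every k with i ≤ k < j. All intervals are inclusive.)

4

Evaluate at each i in [0,4]:
  i=0: ✗ (lhs fails at k=0 before rhs at j=1)
  i=1: ✓ (rhs at j=1)
  i=2: ✓ (rhs at j=2)
  i=3: ✓ (rhs at j=3)
  i=4: ✓ (rhs at j=5; lhs holds on [4,4])
Positions where it holds: {1, 2, 3, 4} → 4.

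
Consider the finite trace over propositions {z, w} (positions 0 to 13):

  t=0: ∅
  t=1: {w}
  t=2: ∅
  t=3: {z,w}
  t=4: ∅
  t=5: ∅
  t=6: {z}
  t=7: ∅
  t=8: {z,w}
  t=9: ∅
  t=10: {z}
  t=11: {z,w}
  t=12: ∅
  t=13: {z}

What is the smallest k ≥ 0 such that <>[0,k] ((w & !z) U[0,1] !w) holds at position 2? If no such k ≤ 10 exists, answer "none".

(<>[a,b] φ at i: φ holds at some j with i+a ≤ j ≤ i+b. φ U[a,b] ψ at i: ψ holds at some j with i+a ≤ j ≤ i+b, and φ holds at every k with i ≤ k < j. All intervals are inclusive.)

Scan j = 2,3,… for ((w & !z) U[0,1] !w):
  j=2: holds
First hit at j=2, so smallest k = 2-2 = 0.

0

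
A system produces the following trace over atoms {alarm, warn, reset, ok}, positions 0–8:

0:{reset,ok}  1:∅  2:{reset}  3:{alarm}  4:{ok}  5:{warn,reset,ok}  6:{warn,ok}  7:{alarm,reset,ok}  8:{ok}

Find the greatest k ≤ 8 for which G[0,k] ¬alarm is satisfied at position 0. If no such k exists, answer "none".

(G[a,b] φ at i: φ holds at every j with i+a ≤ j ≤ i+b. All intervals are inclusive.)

¬alarm must hold from j=0 onward; find where it first fails.
  j=0: holds
  j=1: holds
  j=2: holds
  j=3: fails
Holds on [0,2], so largest k = 2.

2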